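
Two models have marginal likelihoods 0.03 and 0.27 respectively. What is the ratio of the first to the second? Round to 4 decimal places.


Evidence ratio = 0.03 / 0.27
= 0.1111

0.1111


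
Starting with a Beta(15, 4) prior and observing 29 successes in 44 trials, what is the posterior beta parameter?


Posterior beta = prior beta + failures
Failures = 44 - 29 = 15
beta_post = 4 + 15 = 19

19


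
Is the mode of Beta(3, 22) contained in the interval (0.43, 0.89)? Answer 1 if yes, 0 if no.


Mode = (a-1)/(a+b-2) = 2/23 = 0.087
Interval: (0.43, 0.89)
Contains mode? 0

0


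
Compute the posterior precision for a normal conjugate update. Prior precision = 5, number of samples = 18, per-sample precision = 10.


tau_post = tau_0 + n * tau
= 5 + 18 * 10 = 185

185


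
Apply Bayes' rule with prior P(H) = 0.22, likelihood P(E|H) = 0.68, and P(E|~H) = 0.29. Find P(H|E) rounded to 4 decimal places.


Step 1: Compute marginal P(E) = P(E|H)P(H) + P(E|~H)P(~H)
= 0.68*0.22 + 0.29*0.78 = 0.3758
Step 2: P(H|E) = P(E|H)P(H)/P(E) = 0.1496/0.3758
= 0.3981

0.3981


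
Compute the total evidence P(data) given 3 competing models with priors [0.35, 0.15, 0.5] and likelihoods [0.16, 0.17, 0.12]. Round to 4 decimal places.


Marginal likelihood = sum P(model_i) * P(data|model_i)
Model 1: 0.35 * 0.16 = 0.056
Model 2: 0.15 * 0.17 = 0.0255
Model 3: 0.5 * 0.12 = 0.06
Total = 0.1415

0.1415


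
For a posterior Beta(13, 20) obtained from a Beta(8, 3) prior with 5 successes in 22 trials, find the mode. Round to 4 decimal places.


Mode = (alpha - 1) / (alpha + beta - 2)
= 12 / 31
= 0.3871

0.3871


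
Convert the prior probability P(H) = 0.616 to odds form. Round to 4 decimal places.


P(not H) = 1 - 0.616 = 0.384
Odds = 0.616 / 0.384 = 1.6042

1.6042


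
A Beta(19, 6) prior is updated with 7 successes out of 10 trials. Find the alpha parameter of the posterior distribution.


In the Beta-Binomial conjugate update:
alpha_post = alpha_prior + successes
= 19 + 7
= 26

26


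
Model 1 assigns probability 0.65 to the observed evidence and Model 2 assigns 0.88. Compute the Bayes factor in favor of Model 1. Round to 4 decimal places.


BF = P(data|M1) / P(data|M2)
= 0.65 / 0.88 = 0.7386

0.7386


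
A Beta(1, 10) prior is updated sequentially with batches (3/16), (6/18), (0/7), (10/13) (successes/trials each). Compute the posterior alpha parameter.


Sequential conjugate updating is equivalent to a single batch update.
Total successes across all batches = 19
alpha_posterior = alpha_prior + total_successes = 1 + 19
= 20

20


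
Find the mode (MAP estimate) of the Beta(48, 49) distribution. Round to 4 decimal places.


For Beta(a,b) with a,b > 1:
Mode = (a-1)/(a+b-2) = (48-1)/(97-2)
= 47/95 = 0.4947

0.4947


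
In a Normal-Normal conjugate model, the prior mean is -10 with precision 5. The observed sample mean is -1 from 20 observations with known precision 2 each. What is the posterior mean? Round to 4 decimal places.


Posterior precision = tau0 + n*tau = 5 + 20*2 = 45
Posterior mean = (tau0*mu0 + n*tau*xbar) / posterior_precision
= (5*-10 + 20*2*-1) / 45
= -90 / 45 = -2.0

-2.0


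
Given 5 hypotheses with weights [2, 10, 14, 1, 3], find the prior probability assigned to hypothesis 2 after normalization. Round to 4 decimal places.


To normalize, divide each weight by the sum of all weights.
Sum = 30
Prior(H2) = 10/30 = 0.3333

0.3333


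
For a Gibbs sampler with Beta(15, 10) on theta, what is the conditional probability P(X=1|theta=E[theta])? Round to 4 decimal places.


E[theta] = 15/(15+10) = 0.6
P(X=1|theta) = theta = 0.6

0.6


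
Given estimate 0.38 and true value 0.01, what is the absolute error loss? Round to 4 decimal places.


Absolute error = |estimate - true|
= |0.37| = 0.37

0.37


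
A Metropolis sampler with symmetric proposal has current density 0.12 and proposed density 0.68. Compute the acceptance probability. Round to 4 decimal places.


For symmetric proposals, acceptance = min(1, pi(x*)/pi(x))
= min(1, 0.68/0.12)
= min(1, 5.6667) = 1.0

1.0


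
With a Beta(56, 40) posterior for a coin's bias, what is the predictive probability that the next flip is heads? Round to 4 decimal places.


The predictive probability equals the posterior mean.
P(next = heads) = alpha / (alpha + beta)
= 56 / 96 = 0.5833

0.5833


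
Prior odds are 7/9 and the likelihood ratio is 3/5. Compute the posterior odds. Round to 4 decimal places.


Posterior odds = prior odds * likelihood ratio
= (7/9) * (3/5)
= 21 / 45
= 0.4667

0.4667


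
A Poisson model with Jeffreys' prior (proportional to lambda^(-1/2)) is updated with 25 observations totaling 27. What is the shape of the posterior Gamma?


Posterior = Gamma(0.5 + S, n)
= Gamma(0.5 + 27, 25)
Posterior shape = 0.5 + S = 0.5 + 27 = 27.5

27.5


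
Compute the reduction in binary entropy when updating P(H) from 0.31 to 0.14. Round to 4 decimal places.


H_before = -p*log2(p) - (1-p)*log2(1-p) for p=0.31: 0.8932
H_after for p=0.14: 0.5842
Reduction = 0.8932 - 0.5842 = 0.3089

0.3089


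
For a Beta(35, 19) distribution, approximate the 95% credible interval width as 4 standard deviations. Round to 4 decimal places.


Variance of Beta(a,b) = ab / ((a+b)^2 * (a+b+1))
= 35*19 / ((54)^2 * 55)
= 0.0041
SD = sqrt(0.0041) = 0.0644
Width = 4 * SD = 0.2576

0.2576


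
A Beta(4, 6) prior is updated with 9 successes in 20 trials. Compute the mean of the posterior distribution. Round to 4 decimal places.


After update: Beta(13, 17)
Mean = 13 / (13 + 17) = 13 / 30
= 0.4333

0.4333


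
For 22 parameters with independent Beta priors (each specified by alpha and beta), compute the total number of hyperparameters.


A Beta prior has 2 hyperparameters per parameter.
Total = 22 * 2 = 44

44


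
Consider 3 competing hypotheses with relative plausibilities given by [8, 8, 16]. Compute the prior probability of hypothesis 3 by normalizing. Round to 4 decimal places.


Sum of weights = 8 + 8 + 16 = 32
Normalized prior for H3 = 16 / 32
= 0.5

0.5


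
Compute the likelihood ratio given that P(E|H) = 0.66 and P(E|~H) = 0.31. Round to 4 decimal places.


LR = P(E|H) / P(E|~H)
= 0.66 / 0.31 = 2.129

2.129


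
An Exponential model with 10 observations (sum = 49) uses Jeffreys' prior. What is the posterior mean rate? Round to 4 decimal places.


Posterior Gamma(10, 49)
E[lambda] = 10/49 = 0.2041

0.2041


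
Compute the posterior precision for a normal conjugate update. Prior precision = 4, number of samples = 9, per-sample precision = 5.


tau_post = tau_0 + n * tau
= 4 + 9 * 5 = 49

49


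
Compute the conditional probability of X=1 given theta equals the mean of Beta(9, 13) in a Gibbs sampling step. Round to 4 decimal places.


Mean of Beta(9, 13) = 0.4091
P(X=1 | theta=0.4091) = 0.4091

0.4091


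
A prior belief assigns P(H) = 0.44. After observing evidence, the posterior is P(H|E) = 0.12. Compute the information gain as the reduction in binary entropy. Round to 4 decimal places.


H(prior) = -0.44*log2(0.44) - 0.56*log2(0.56)
= 0.9896
H(post) = -0.12*log2(0.12) - 0.88*log2(0.88)
= 0.5294
IG = 0.9896 - 0.5294 = 0.4602

0.4602


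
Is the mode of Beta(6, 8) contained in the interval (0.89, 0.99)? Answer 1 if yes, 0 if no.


Mode = (a-1)/(a+b-2) = 5/12 = 0.4167
Interval: (0.89, 0.99)
Contains mode? 0

0


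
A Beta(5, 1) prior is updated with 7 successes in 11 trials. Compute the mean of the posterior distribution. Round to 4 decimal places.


After update: Beta(12, 5)
Mean = 12 / (12 + 5) = 12 / 17
= 0.7059

0.7059


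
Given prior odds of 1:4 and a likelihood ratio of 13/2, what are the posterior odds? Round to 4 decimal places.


Posterior odds = prior odds * LR
Prior odds = 1/4 = 0.25
LR = 13/2 = 6.5
Posterior odds = 0.25 * 6.5 = 1.625

1.625


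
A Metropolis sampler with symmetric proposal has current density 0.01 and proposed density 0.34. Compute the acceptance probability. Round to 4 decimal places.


For symmetric proposals, acceptance = min(1, pi(x*)/pi(x))
= min(1, 0.34/0.01)
= min(1, 34.0) = 1.0

1.0


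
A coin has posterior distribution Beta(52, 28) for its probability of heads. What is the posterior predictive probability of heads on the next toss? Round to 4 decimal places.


Posterior predictive = E[theta] = alpha/(alpha+beta)
= 52/80
= 0.65

0.65


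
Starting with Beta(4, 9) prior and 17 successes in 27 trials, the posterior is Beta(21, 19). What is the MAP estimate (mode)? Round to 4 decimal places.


The mode of Beta(a, b) when a > 1 and b > 1 is (a-1)/(a+b-2)
= (21 - 1) / (21 + 19 - 2)
= 20 / 38
= 0.5263

0.5263


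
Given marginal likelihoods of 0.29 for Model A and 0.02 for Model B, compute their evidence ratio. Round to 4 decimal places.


Ratio = ML(A) / ML(B) = 0.29/0.02
= 14.5

14.5


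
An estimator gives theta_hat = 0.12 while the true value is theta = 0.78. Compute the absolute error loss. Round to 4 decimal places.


The absolute error loss is |theta_hat - theta|
= |0.12 - 0.78|
= 0.66

0.66


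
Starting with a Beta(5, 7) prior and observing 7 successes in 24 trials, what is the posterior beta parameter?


Posterior beta = prior beta + failures
Failures = 24 - 7 = 17
beta_post = 7 + 17 = 24

24


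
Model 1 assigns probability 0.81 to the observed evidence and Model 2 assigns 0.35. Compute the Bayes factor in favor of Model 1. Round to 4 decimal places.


BF = P(data|M1) / P(data|M2)
= 0.81 / 0.35 = 2.3143

2.3143


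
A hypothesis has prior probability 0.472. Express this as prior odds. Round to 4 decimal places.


Odds = P(H) / P(not H) = 0.472 / 0.528
= 0.8939

0.8939


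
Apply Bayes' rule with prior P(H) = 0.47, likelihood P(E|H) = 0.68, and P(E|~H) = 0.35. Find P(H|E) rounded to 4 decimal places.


Step 1: Compute marginal P(E) = P(E|H)P(H) + P(E|~H)P(~H)
= 0.68*0.47 + 0.35*0.53 = 0.5051
Step 2: P(H|E) = P(E|H)P(H)/P(E) = 0.3196/0.5051
= 0.6327

0.6327


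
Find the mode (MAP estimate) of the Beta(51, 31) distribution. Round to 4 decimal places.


For Beta(a,b) with a,b > 1:
Mode = (a-1)/(a+b-2) = (51-1)/(82-2)
= 50/80 = 0.625

0.625


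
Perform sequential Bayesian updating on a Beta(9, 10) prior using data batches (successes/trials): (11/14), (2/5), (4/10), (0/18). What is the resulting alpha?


Accumulate successes: 17
Posterior alpha = prior alpha + sum of successes
= 9 + 17 = 26

26


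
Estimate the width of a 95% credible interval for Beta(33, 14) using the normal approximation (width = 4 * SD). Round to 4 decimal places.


For Beta(a,b): Var = ab/((a+b)^2(a+b+1))
Var = 0.0044, SD = 0.066
Approximate 95% CI width = 4 * 0.066 = 0.264

0.264


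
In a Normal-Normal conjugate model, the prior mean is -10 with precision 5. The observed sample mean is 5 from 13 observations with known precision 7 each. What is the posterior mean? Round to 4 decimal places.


Posterior precision = tau0 + n*tau = 5 + 13*7 = 96
Posterior mean = (tau0*mu0 + n*tau*xbar) / posterior_precision
= (5*-10 + 13*7*5) / 96
= 405 / 96 = 4.2188

4.2188


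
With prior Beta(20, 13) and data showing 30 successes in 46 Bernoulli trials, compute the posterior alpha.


Conjugate update: alpha_posterior = alpha_prior + k
= 20 + 30 = 50

50


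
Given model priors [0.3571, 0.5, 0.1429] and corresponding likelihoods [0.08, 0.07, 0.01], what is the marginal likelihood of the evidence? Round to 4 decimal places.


P(E) = sum_i P(M_i) P(E|M_i)
= 0.0286 + 0.035 + 0.0014
= 0.065

0.065


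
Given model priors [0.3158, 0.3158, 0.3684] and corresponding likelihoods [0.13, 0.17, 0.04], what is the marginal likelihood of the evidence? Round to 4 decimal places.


P(E) = sum_i P(M_i) P(E|M_i)
= 0.0411 + 0.0537 + 0.0147
= 0.1095

0.1095


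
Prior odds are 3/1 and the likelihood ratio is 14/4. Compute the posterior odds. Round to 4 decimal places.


Posterior odds = prior odds * likelihood ratio
= (3/1) * (14/4)
= 42 / 4
= 10.5

10.5


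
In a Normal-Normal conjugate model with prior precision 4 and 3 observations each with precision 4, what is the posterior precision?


Posterior precision = prior precision + n * observation precision
= 4 + 3 * 4
= 4 + 12 = 16

16


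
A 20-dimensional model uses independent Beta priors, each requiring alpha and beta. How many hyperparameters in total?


Per parameter: 2 (alpha and beta).
Total = 20 * 2 = 40

40


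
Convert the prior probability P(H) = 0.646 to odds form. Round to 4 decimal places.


P(not H) = 1 - 0.646 = 0.354
Odds = 0.646 / 0.354 = 1.8249

1.8249


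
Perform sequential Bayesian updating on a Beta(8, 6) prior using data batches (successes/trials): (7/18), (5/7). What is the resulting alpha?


Accumulate successes: 12
Posterior alpha = prior alpha + sum of successes
= 8 + 12 = 20

20


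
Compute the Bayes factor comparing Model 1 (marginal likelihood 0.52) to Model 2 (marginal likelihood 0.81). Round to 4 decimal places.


BF12 = marginal likelihood of M1 / marginal likelihood of M2
= 0.52/0.81
= 0.642

0.642


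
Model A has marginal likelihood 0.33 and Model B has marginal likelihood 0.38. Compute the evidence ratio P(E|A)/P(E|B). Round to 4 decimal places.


Evidence ratio = P(E|A) / P(E|B)
= 0.33 / 0.38
= 0.8684

0.8684


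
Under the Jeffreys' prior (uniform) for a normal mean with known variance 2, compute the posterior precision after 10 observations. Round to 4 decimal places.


Prior precision = 0 (flat prior).
Post. prec. = 0 + n/var = 10/2 = 5.0

5.0


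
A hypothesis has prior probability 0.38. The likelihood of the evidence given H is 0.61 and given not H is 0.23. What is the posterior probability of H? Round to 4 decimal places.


Using Bayes' theorem:
P(E) = 0.38 * 0.61 + 0.62 * 0.23
P(E) = 0.3744
P(H|E) = (0.38 * 0.61) / 0.3744 = 0.6191

0.6191


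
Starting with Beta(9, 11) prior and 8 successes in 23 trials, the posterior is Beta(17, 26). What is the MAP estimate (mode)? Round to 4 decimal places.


The mode of Beta(a, b) when a > 1 and b > 1 is (a-1)/(a+b-2)
= (17 - 1) / (17 + 26 - 2)
= 16 / 41
= 0.3902

0.3902


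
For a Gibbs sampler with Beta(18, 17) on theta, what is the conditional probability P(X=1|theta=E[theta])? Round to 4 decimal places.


E[theta] = 18/(18+17) = 0.5143
P(X=1|theta) = theta = 0.5143

0.5143


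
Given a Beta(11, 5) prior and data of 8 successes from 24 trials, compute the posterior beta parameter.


Number of failures = 24 - 8 = 16
Posterior beta = 5 + 16 = 21

21


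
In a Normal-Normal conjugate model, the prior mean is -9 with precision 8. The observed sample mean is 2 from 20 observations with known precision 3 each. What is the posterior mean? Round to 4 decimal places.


Posterior precision = tau0 + n*tau = 8 + 20*3 = 68
Posterior mean = (tau0*mu0 + n*tau*xbar) / posterior_precision
= (8*-9 + 20*3*2) / 68
= 48 / 68 = 0.7059

0.7059


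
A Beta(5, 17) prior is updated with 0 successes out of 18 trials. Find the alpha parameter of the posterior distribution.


In the Beta-Binomial conjugate update:
alpha_post = alpha_prior + successes
= 5 + 0
= 5

5


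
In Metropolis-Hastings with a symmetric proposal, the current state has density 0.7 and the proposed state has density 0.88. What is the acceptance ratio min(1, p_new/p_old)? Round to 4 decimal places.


Ratio = p_new / p_old = 0.88 / 0.7 = 1.2571
Acceptance = min(1, 1.2571) = 1.0

1.0


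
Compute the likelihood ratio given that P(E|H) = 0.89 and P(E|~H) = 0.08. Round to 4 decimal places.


LR = P(E|H) / P(E|~H)
= 0.89 / 0.08 = 11.125

11.125


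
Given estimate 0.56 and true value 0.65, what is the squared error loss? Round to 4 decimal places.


Squared error = (estimate - true)^2
Difference = -0.09
Loss = -0.09^2 = 0.0081

0.0081


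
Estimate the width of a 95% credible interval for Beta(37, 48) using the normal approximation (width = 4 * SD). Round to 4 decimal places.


For Beta(a,b): Var = ab/((a+b)^2(a+b+1))
Var = 0.0029, SD = 0.0535
Approximate 95% CI width = 4 * 0.0535 = 0.2139

0.2139


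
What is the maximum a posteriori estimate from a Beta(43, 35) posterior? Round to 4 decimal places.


The MAP estimate equals the mode of the distribution.
Mode of Beta(a,b) = (a-1)/(a+b-2)
= 42/76
= 0.5526

0.5526


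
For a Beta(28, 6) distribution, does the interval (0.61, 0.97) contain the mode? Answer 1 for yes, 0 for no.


Mode of Beta(a,b) = (a-1)/(a+b-2)
= (28-1)/(28+6-2) = 0.8438
Check: 0.61 <= 0.8438 <= 0.97?
Result: 1

1


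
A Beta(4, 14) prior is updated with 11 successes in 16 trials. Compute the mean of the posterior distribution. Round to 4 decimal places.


After update: Beta(15, 19)
Mean = 15 / (15 + 19) = 15 / 34
= 0.4412

0.4412


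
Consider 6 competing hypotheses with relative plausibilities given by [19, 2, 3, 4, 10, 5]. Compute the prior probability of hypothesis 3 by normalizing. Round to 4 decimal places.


Sum of weights = 19 + 2 + 3 + 4 + 10 + 5 = 43
Normalized prior for H3 = 3 / 43
= 0.0698

0.0698


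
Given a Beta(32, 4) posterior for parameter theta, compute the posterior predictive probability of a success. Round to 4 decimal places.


For a Beta-Bernoulli model, the predictive probability is the mean:
P(success) = 32/(32+4) = 32/36 = 0.8889

0.8889


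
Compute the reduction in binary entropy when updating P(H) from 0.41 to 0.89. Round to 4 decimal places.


H_before = -p*log2(p) - (1-p)*log2(1-p) for p=0.41: 0.9765
H_after for p=0.89: 0.4999
Reduction = 0.9765 - 0.4999 = 0.4766

0.4766


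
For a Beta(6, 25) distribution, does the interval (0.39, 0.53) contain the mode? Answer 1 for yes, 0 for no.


Mode of Beta(a,b) = (a-1)/(a+b-2)
= (6-1)/(6+25-2) = 0.1724
Check: 0.39 <= 0.1724 <= 0.53?
Result: 0

0


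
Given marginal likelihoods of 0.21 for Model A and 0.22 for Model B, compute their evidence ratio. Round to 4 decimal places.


Ratio = ML(A) / ML(B) = 0.21/0.22
= 0.9545

0.9545


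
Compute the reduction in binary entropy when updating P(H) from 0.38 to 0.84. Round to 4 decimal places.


H_before = -p*log2(p) - (1-p)*log2(1-p) for p=0.38: 0.958
H_after for p=0.84: 0.6343
Reduction = 0.958 - 0.6343 = 0.3237

0.3237


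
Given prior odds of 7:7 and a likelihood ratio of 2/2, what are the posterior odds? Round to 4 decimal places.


Posterior odds = prior odds * LR
Prior odds = 7/7 = 1.0
LR = 2/2 = 1.0
Posterior odds = 1.0 * 1.0 = 1.0

1.0


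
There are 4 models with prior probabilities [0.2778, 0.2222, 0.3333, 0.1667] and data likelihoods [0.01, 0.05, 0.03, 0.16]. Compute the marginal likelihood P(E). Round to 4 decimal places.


P(E) = sum over models of P(M_i) * P(E|M_i)
= 0.2778*0.01 + 0.2222*0.05 + 0.3333*0.03 + 0.1667*0.16
= 0.0506

0.0506


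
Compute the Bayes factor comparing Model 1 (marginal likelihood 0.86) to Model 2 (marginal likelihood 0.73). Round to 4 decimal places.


BF12 = marginal likelihood of M1 / marginal likelihood of M2
= 0.86/0.73
= 1.1781

1.1781


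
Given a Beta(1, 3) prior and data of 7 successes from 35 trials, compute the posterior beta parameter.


Number of failures = 35 - 7 = 28
Posterior beta = 3 + 28 = 31

31


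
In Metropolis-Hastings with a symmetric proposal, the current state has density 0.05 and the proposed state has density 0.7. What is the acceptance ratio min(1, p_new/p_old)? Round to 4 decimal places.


Ratio = p_new / p_old = 0.7 / 0.05 = 14.0
Acceptance = min(1, 14.0) = 1.0

1.0


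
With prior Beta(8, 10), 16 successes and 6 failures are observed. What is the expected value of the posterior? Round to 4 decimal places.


Posterior = Beta(24, 16)
E[theta] = alpha/(alpha+beta)
= 24/40 = 0.6

0.6


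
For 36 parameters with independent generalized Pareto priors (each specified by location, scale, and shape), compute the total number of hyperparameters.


A generalized Pareto prior has 3 hyperparameters per parameter.
Total = 36 * 3 = 108

108


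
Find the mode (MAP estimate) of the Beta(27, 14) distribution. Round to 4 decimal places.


For Beta(a,b) with a,b > 1:
Mode = (a-1)/(a+b-2) = (27-1)/(41-2)
= 26/39 = 0.6667

0.6667


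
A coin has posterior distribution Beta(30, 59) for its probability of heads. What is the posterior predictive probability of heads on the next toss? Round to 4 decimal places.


Posterior predictive = E[theta] = alpha/(alpha+beta)
= 30/89
= 0.3371

0.3371


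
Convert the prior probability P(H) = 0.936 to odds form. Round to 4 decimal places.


P(not H) = 1 - 0.936 = 0.064
Odds = 0.936 / 0.064 = 14.625

14.625


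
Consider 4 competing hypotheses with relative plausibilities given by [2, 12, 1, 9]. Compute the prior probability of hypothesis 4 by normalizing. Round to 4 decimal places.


Sum of weights = 2 + 12 + 1 + 9 = 24
Normalized prior for H4 = 9 / 24
= 0.375

0.375


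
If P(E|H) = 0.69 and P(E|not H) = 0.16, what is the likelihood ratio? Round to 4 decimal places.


Likelihood ratio = P(E|H) / P(E|not H)
= 0.69 / 0.16
= 4.3125

4.3125


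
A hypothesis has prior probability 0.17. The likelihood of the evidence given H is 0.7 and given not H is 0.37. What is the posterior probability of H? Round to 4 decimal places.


Using Bayes' theorem:
P(E) = 0.17 * 0.7 + 0.83 * 0.37
P(E) = 0.4261
P(H|E) = (0.17 * 0.7) / 0.4261 = 0.2793

0.2793


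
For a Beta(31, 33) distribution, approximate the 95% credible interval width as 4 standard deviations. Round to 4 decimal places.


Variance of Beta(a,b) = ab / ((a+b)^2 * (a+b+1))
= 31*33 / ((64)^2 * 65)
= 0.0038
SD = sqrt(0.0038) = 0.062
Width = 4 * SD = 0.2479

0.2479


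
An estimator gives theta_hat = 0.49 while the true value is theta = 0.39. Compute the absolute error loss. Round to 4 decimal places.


The absolute error loss is |theta_hat - theta|
= |0.49 - 0.39|
= 0.1

0.1


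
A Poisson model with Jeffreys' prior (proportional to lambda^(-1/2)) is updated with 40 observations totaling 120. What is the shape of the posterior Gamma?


Posterior = Gamma(0.5 + S, n)
= Gamma(0.5 + 120, 40)
Posterior shape = 0.5 + S = 0.5 + 120 = 120.5

120.5


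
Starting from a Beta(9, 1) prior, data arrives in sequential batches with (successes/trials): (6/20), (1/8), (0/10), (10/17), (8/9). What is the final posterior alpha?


In sequential Bayesian updating, we sum all successes.
Total successes = 25
Final alpha = 9 + 25 = 34

34


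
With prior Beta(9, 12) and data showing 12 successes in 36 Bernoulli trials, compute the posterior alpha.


Conjugate update: alpha_posterior = alpha_prior + k
= 9 + 12 = 21

21


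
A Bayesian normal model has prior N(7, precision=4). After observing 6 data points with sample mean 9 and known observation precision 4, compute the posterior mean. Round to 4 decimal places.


Posterior mean = (prior_precision * prior_mean + n * data_precision * data_mean) / (prior_precision + n * data_precision)
Numerator = 4*7 + 6*4*9 = 244
Denominator = 4 + 6*4 = 28
Posterior mean = 8.7143

8.7143


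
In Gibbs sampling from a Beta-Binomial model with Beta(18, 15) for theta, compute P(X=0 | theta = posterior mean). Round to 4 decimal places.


Posterior mean = alpha/(alpha+beta) = 18/33 = 0.5455
P(X=0|theta=mean) = 1 - theta = 0.4545

0.4545


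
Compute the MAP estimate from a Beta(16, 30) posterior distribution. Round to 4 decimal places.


MAP = mode of Beta distribution
= (alpha - 1)/(alpha + beta - 2)
= (16-1)/(16+30-2)
= 15/44 = 0.3409

0.3409


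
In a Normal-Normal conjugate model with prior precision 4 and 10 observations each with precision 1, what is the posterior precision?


Posterior precision = prior precision + n * observation precision
= 4 + 10 * 1
= 4 + 10 = 14

14


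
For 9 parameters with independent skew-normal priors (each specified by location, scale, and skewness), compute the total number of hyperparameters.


A skew-normal prior has 3 hyperparameters per parameter.
Total = 9 * 3 = 27

27


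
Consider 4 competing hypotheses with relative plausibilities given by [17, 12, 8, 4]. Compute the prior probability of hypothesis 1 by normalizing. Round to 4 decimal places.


Sum of weights = 17 + 12 + 8 + 4 = 41
Normalized prior for H1 = 17 / 41
= 0.4146

0.4146


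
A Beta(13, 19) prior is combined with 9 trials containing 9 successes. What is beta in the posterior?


In conjugate updating:
beta_posterior = beta_prior + (n - k)
= 19 + (9 - 9)
= 19 + 0 = 19

19


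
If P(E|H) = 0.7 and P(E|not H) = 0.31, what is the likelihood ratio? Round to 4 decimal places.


Likelihood ratio = P(E|H) / P(E|not H)
= 0.7 / 0.31
= 2.2581

2.2581


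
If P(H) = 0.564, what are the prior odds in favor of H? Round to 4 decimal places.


Prior odds = P(H) / (1 - P(H))
= 0.564 / 0.436
= 1.2936

1.2936


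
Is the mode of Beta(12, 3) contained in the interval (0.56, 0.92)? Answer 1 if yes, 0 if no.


Mode = (a-1)/(a+b-2) = 11/13 = 0.8462
Interval: (0.56, 0.92)
Contains mode? 1

1


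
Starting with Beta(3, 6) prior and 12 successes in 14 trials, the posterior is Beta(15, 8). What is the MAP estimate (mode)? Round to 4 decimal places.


The mode of Beta(a, b) when a > 1 and b > 1 is (a-1)/(a+b-2)
= (15 - 1) / (15 + 8 - 2)
= 14 / 21
= 0.6667

0.6667


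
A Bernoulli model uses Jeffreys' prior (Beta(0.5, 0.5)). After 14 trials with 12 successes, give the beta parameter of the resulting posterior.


Posterior = Beta(prior_alpha + successes, prior_beta + failures)
= Beta(0.5 + 12, 0.5 + 2)
Posterior beta = 0.5 + (n - k) = 0.5 + 2 = 2.5

2.5


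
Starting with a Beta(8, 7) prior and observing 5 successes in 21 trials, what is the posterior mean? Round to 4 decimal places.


Posterior parameters: alpha = 8 + 5 = 13
beta = 7 + 16 = 23
Posterior mean = alpha / (alpha + beta) = 13 / 36
= 0.3611

0.3611


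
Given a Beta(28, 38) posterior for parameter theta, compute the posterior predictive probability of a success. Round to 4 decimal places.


For a Beta-Bernoulli model, the predictive probability is the mean:
P(success) = 28/(28+38) = 28/66 = 0.4242

0.4242


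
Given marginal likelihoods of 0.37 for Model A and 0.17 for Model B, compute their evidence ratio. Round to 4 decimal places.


Ratio = ML(A) / ML(B) = 0.37/0.17
= 2.1765

2.1765


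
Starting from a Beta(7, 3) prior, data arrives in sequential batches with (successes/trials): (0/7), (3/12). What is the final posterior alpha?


In sequential Bayesian updating, we sum all successes.
Total successes = 3
Final alpha = 7 + 3 = 10

10


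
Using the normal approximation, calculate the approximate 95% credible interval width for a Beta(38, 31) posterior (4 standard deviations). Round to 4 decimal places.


Var(Beta) = 38*31/(69^2 * 70) = 0.0035
SD = 0.0595
Width ~ 4*SD = 0.2378

0.2378


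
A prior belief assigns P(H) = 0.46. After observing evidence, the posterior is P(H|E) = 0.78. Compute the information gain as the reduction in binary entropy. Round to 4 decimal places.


H(prior) = -0.46*log2(0.46) - 0.54*log2(0.54)
= 0.9954
H(post) = -0.78*log2(0.78) - 0.22*log2(0.22)
= 0.7602
IG = 0.9954 - 0.7602 = 0.2352

0.2352


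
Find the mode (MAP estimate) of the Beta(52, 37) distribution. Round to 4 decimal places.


For Beta(a,b) with a,b > 1:
Mode = (a-1)/(a+b-2) = (52-1)/(89-2)
= 51/87 = 0.5862

0.5862


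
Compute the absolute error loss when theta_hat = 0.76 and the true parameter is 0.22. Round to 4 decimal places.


L = |theta_hat - theta_true|
= |0.76 - 0.22| = 0.54

0.54


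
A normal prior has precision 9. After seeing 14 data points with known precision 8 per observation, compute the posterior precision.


In the conjugate normal model, precisions add:
tau_posterior = tau_prior + n * tau_data
= 9 + 14*8 = 121

121


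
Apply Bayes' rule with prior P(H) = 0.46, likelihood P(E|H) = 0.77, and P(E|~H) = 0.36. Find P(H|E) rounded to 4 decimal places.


Step 1: Compute marginal P(E) = P(E|H)P(H) + P(E|~H)P(~H)
= 0.77*0.46 + 0.36*0.54 = 0.5486
Step 2: P(H|E) = P(E|H)P(H)/P(E) = 0.3542/0.5486
= 0.6456

0.6456


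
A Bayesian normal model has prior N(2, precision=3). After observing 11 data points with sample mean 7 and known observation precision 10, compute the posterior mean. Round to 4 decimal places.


Posterior mean = (prior_precision * prior_mean + n * data_precision * data_mean) / (prior_precision + n * data_precision)
Numerator = 3*2 + 11*10*7 = 776
Denominator = 3 + 11*10 = 113
Posterior mean = 6.8673

6.8673


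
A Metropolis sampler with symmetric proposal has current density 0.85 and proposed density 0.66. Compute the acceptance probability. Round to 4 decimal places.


For symmetric proposals, acceptance = min(1, pi(x*)/pi(x))
= min(1, 0.66/0.85)
= min(1, 0.7765) = 0.7765

0.7765


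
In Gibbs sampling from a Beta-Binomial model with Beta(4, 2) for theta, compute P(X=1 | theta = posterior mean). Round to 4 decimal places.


Posterior mean = alpha/(alpha+beta) = 4/6 = 0.6667
P(X=1|theta=mean) = theta = 0.6667

0.6667


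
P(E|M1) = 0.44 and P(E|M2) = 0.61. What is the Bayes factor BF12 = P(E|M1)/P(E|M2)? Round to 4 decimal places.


Bayes factor BF12 = P(E|M1) / P(E|M2)
= 0.44 / 0.61
= 0.7213

0.7213


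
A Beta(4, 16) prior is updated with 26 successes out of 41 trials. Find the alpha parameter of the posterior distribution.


In the Beta-Binomial conjugate update:
alpha_post = alpha_prior + successes
= 4 + 26
= 30

30


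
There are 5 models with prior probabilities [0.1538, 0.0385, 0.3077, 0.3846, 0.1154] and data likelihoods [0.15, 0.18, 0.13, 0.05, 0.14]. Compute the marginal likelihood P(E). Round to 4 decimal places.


P(E) = sum over models of P(M_i) * P(E|M_i)
= 0.1538*0.15 + 0.0385*0.18 + 0.3077*0.13 + 0.3846*0.05 + 0.1154*0.14
= 0.1054

0.1054


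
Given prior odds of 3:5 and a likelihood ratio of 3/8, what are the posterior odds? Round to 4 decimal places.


Posterior odds = prior odds * LR
Prior odds = 3/5 = 0.6
LR = 3/8 = 0.375
Posterior odds = 0.6 * 0.375 = 0.225

0.225


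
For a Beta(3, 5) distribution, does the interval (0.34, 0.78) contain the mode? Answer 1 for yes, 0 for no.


Mode of Beta(a,b) = (a-1)/(a+b-2)
= (3-1)/(3+5-2) = 0.3333
Check: 0.34 <= 0.3333 <= 0.78?
Result: 0

0


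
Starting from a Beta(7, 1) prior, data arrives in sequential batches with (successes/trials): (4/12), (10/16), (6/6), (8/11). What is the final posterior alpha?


In sequential Bayesian updating, we sum all successes.
Total successes = 28
Final alpha = 7 + 28 = 35

35


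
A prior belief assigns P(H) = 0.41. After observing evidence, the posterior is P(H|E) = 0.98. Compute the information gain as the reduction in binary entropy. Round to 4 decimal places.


H(prior) = -0.41*log2(0.41) - 0.59*log2(0.59)
= 0.9765
H(post) = -0.98*log2(0.98) - 0.02*log2(0.02)
= 0.1414
IG = 0.9765 - 0.1414 = 0.8351

0.8351


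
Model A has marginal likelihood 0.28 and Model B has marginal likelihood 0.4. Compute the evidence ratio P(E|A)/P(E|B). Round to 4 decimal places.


Evidence ratio = P(E|A) / P(E|B)
= 0.28 / 0.4
= 0.7

0.7


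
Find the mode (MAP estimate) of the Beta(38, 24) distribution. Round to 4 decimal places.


For Beta(a,b) with a,b > 1:
Mode = (a-1)/(a+b-2) = (38-1)/(62-2)
= 37/60 = 0.6167

0.6167


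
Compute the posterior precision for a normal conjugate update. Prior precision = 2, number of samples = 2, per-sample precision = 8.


tau_post = tau_0 + n * tau
= 2 + 2 * 8 = 18

18


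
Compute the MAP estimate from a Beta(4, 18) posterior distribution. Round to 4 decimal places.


MAP = mode of Beta distribution
= (alpha - 1)/(alpha + beta - 2)
= (4-1)/(4+18-2)
= 3/20 = 0.15

0.15


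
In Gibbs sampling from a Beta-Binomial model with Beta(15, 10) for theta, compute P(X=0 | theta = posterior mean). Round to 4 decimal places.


Posterior mean = alpha/(alpha+beta) = 15/25 = 0.6
P(X=0|theta=mean) = 1 - theta = 0.4

0.4


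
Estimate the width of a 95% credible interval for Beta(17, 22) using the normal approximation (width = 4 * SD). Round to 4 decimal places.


For Beta(a,b): Var = ab/((a+b)^2(a+b+1))
Var = 0.0061, SD = 0.0784
Approximate 95% CI width = 4 * 0.0784 = 0.3136

0.3136


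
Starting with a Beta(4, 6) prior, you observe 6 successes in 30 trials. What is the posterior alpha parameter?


For a Beta-Binomial conjugate model:
Posterior alpha = prior alpha + number of successes
= 4 + 6 = 10

10


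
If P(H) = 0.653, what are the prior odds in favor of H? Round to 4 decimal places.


Prior odds = P(H) / (1 - P(H))
= 0.653 / 0.347
= 1.8818

1.8818


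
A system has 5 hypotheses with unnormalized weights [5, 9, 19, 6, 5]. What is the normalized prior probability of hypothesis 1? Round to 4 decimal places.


The normalized prior is the weight divided by the total.
Total weight = 44
P(H1) = 5 / 44 = 0.1136

0.1136


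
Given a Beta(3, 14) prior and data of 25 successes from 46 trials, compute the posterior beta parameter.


Number of failures = 46 - 25 = 21
Posterior beta = 14 + 21 = 35

35


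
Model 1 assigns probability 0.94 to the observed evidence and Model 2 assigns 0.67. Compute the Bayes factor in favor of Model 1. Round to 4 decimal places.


BF = P(data|M1) / P(data|M2)
= 0.94 / 0.67 = 1.403

1.403


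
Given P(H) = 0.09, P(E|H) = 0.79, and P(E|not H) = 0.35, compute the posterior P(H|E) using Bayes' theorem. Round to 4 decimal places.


By Bayes' theorem: P(H|E) = P(E|H)*P(H) / P(E)
P(E) = P(E|H)*P(H) + P(E|not H)*P(not H)
P(E) = 0.79*0.09 + 0.35*0.91 = 0.3896
P(H|E) = 0.79*0.09 / 0.3896 = 0.1825

0.1825


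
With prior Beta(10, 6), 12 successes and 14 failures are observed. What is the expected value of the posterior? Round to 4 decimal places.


Posterior = Beta(22, 20)
E[theta] = alpha/(alpha+beta)
= 22/42 = 0.5238

0.5238


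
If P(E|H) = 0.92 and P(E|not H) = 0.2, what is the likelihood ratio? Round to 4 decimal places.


Likelihood ratio = P(E|H) / P(E|not H)
= 0.92 / 0.2
= 4.6

4.6


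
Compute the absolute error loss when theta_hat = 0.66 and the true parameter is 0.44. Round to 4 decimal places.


L = |theta_hat - theta_true|
= |0.66 - 0.44| = 0.22

0.22


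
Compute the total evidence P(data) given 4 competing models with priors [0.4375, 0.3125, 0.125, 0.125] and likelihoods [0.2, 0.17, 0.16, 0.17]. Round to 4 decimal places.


Marginal likelihood = sum P(model_i) * P(data|model_i)
Model 1: 0.4375 * 0.2 = 0.0875
Model 2: 0.3125 * 0.17 = 0.0531
Model 3: 0.125 * 0.16 = 0.02
Model 4: 0.125 * 0.17 = 0.0213
Total = 0.1819

0.1819


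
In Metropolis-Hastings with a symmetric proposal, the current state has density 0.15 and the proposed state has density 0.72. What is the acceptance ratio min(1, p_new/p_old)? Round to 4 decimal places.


Ratio = p_new / p_old = 0.72 / 0.15 = 4.8
Acceptance = min(1, 4.8) = 1.0

1.0


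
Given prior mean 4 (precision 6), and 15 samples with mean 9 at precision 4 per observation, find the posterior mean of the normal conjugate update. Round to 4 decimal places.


The posterior mean is a precision-weighted average of prior and data.
Post. prec. = 6 + 60 = 66
Post. mean = (24 + 540)/66 = 564/66 = 8.5455

8.5455


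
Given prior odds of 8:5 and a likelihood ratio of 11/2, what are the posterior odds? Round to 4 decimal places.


Posterior odds = prior odds * LR
Prior odds = 8/5 = 1.6
LR = 11/2 = 5.5
Posterior odds = 1.6 * 5.5 = 8.8

8.8


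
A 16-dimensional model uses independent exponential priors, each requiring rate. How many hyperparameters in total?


Per parameter: 1 (rate).
Total = 16 * 1 = 16

16


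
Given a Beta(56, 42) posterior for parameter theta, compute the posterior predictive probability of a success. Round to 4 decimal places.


For a Beta-Bernoulli model, the predictive probability is the mean:
P(success) = 56/(56+42) = 56/98 = 0.5714

0.5714


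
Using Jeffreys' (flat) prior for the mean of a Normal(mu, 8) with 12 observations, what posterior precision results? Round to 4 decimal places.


Flat prior means prior precision is 0.
Posterior precision = n / sigma^2 = 12/8 = 1.5

1.5


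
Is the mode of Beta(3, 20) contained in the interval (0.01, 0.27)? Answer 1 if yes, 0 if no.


Mode = (a-1)/(a+b-2) = 2/21 = 0.0952
Interval: (0.01, 0.27)
Contains mode? 1

1


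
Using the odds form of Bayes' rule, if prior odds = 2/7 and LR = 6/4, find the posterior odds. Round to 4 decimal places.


Bayes' rule in odds form: posterior odds = prior odds * LR
= (2 * 6) / (7 * 4)
= 12/28 = 0.4286

0.4286


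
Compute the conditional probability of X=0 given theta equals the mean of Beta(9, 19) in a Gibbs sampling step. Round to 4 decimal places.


Mean of Beta(9, 19) = 0.3214
P(X=0 | theta=0.3214) = 0.6786

0.6786


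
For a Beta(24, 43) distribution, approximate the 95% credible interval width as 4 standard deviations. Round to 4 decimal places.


Variance of Beta(a,b) = ab / ((a+b)^2 * (a+b+1))
= 24*43 / ((67)^2 * 68)
= 0.0034
SD = sqrt(0.0034) = 0.0581
Width = 4 * SD = 0.2326

0.2326


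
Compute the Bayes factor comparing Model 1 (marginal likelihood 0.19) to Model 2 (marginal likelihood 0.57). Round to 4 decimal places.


BF12 = marginal likelihood of M1 / marginal likelihood of M2
= 0.19/0.57
= 0.3333

0.3333


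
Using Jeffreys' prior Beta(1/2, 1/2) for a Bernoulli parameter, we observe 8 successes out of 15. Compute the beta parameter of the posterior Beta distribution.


Conjugate update: Beta(0.5 + k, 0.5 + n - k).
k = 8, n - k = 7
Posterior beta = 0.5 + (n - k) = 0.5 + 7 = 7.5

7.5


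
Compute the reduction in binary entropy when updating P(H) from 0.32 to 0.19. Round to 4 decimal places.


H_before = -p*log2(p) - (1-p)*log2(1-p) for p=0.32: 0.9044
H_after for p=0.19: 0.7015
Reduction = 0.9044 - 0.7015 = 0.2029

0.2029


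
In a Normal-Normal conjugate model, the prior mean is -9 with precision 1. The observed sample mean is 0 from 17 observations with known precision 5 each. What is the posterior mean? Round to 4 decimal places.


Posterior precision = tau0 + n*tau = 1 + 17*5 = 86
Posterior mean = (tau0*mu0 + n*tau*xbar) / posterior_precision
= (1*-9 + 17*5*0) / 86
= -9 / 86 = -0.1047

-0.1047


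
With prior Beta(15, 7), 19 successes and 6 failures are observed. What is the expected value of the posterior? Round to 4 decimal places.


Posterior = Beta(34, 13)
E[theta] = alpha/(alpha+beta)
= 34/47 = 0.7234

0.7234


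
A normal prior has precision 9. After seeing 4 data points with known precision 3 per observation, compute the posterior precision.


In the conjugate normal model, precisions add:
tau_posterior = tau_prior + n * tau_data
= 9 + 4*3 = 21

21


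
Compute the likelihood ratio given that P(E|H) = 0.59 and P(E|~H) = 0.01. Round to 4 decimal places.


LR = P(E|H) / P(E|~H)
= 0.59 / 0.01 = 59.0

59.0


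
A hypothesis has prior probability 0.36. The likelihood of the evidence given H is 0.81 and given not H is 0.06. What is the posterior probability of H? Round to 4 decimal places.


Using Bayes' theorem:
P(E) = 0.36 * 0.81 + 0.64 * 0.06
P(E) = 0.33
P(H|E) = (0.36 * 0.81) / 0.33 = 0.8836

0.8836


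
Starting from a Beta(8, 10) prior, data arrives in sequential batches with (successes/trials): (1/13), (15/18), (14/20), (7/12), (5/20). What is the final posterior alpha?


In sequential Bayesian updating, we sum all successes.
Total successes = 42
Final alpha = 8 + 42 = 50

50


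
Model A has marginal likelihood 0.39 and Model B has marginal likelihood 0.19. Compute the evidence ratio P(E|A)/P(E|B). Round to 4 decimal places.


Evidence ratio = P(E|A) / P(E|B)
= 0.39 / 0.19
= 2.0526

2.0526


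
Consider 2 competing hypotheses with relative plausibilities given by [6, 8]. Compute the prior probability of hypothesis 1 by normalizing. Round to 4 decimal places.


Sum of weights = 6 + 8 = 14
Normalized prior for H1 = 6 / 14
= 0.4286

0.4286
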